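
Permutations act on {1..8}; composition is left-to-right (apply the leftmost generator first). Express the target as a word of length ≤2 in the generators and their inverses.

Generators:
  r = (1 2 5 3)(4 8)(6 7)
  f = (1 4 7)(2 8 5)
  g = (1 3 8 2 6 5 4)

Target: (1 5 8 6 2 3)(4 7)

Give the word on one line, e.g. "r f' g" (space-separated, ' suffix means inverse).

  after f: (1 4 7)(2 8 5)
  after g': (1 5 8 6 2 3)(4 7)

f g'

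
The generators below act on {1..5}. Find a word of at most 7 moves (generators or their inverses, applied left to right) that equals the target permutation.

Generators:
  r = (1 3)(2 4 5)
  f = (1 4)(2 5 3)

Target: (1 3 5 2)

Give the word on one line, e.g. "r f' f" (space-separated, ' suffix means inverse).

  after r: (1 3)(2 4 5)
  after r: (2 5 4)
  after f': (1 4 3 5)
  after f': (2 3)(4 5)
  after r': (1 3 5 2)

r r f' f' r'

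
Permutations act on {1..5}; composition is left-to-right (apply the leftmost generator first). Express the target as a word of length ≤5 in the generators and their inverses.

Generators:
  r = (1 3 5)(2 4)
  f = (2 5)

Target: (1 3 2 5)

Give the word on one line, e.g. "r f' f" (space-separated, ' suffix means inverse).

r' r' f

  after r': (1 5 3)(2 4)
  after r': (1 3 5)
  after f: (1 3 2 5)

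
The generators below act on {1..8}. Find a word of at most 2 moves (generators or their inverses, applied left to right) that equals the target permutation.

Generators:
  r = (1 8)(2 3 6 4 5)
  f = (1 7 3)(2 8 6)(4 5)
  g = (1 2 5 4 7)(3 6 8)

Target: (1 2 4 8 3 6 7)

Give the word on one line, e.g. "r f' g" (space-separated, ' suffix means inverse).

r' f'

  after r': (1 8)(2 5 4 6 3)
  after f': (1 2 4 8 3 6 7)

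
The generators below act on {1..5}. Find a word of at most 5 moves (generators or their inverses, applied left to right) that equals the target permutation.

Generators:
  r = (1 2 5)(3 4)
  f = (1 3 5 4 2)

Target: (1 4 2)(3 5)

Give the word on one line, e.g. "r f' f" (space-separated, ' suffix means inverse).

  after f: (1 3 5 4 2)
  after r': (1 4)(2 5 3)
  after r': (1 3)(4 5)
  after r': (1 4 2)(3 5)

f r' r' r'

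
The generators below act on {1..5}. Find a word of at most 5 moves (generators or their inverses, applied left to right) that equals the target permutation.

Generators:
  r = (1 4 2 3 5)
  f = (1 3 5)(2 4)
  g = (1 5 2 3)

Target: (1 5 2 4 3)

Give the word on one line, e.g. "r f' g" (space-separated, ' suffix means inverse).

  after r: (1 4 2 3 5)
  after f: (1 2 5 3)
  after g: (1 3 5)
  after f': (2 4)
  after g: (1 5 2 4 3)

r f g f' g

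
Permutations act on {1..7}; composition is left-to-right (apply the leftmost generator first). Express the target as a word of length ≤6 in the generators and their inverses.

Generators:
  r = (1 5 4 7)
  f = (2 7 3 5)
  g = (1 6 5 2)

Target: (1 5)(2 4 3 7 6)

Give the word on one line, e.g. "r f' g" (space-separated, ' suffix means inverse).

  after r: (1 5 4 7)
  after g: (1 2)(4 7 6 5)
  after r': (1 2 7 6)
  after r': (1 2 4 5)(6 7)
  after f': (1 5)(2 4 3 7 6)

r g r' r' f'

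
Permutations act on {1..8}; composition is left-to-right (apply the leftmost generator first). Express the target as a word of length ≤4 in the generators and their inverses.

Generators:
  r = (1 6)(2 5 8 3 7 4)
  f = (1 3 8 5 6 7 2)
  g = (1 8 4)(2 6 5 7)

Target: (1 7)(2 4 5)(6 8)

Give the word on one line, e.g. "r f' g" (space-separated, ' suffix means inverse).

  after f: (1 3 8 5 6 7 2)
  after f: (1 8 6 2 3 5 7)
  after r: (1 3 8)(2 7 6 5 4)
  after r: (1 7)(2 4 5)(6 8)

f f r r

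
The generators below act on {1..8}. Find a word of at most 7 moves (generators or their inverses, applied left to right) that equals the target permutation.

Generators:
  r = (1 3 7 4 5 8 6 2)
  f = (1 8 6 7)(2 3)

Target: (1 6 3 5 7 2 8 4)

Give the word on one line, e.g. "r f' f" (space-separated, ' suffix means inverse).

  after r: (1 3 7 4 5 8 6 2)
  after f': (1 2 7 4 5)(3 6)
  after r': (1 6)(2 3 8 5)
  after r': (1 8 4 7 3 5 6 2)
  after f: (1 6 3 5 7 2 8 4)

r f' r' r' f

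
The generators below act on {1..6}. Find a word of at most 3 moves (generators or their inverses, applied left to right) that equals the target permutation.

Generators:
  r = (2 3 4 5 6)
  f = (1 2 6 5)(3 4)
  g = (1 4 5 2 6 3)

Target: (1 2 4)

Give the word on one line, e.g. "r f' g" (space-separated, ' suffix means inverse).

r f

  after r: (2 3 4 5 6)
  after f: (1 2 4)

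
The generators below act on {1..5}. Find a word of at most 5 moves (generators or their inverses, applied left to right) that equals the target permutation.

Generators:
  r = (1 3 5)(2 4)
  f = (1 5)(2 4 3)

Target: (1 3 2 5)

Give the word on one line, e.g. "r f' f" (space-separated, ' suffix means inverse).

f f r

  after f: (1 5)(2 4 3)
  after f: (2 3 4)
  after r: (1 3 2 5)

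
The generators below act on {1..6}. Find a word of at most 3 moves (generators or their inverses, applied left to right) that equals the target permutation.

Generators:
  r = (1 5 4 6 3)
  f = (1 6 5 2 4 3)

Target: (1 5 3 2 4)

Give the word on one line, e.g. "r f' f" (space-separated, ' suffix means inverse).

  after f': (1 3 4 2 5 6)
  after f': (1 4 5)(2 6 3)
  after r': (1 5 3 2 4)

f' f' r'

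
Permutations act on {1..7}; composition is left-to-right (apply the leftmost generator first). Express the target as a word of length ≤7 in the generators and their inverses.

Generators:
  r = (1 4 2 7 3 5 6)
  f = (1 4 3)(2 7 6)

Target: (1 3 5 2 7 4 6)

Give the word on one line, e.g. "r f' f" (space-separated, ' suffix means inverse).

f f r f' r'

  after f: (1 4 3)(2 7 6)
  after f: (1 3 4)(2 6 7)
  after r: (1 5 6 3 2)
  after f': (1 5 7 2 3 6 4)
  after r': (1 3 5 2 7 4 6)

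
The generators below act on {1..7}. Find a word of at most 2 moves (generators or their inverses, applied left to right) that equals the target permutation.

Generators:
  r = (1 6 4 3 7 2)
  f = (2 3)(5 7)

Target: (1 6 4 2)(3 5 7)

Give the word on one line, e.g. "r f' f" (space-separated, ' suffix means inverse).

  after r: (1 6 4 3 7 2)
  after f': (1 6 4 2)(3 5 7)

r f'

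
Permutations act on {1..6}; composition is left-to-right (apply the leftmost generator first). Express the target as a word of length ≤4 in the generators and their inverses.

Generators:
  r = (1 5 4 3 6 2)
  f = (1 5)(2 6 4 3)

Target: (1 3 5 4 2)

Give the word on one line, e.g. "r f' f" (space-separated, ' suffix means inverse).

  after f: (1 5)(2 6 4 3)
  after r: (1 4 6 3)
  after r: (1 3 5 4 2)

f r r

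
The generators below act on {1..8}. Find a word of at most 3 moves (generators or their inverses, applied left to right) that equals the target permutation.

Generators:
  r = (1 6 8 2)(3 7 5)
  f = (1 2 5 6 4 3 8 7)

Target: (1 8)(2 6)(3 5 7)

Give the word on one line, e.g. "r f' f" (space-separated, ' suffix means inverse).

r r

  after r: (1 6 8 2)(3 7 5)
  after r: (1 8)(2 6)(3 5 7)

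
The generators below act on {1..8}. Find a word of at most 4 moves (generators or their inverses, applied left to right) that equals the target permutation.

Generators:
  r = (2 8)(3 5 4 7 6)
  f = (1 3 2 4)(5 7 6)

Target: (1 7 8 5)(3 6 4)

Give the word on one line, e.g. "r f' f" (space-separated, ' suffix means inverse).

r' f' r

  after r': (2 8)(3 6 7 4 5)
  after f': (1 4 6 5)(2 8 3 7)
  after r: (1 7 8 5)(3 6 4)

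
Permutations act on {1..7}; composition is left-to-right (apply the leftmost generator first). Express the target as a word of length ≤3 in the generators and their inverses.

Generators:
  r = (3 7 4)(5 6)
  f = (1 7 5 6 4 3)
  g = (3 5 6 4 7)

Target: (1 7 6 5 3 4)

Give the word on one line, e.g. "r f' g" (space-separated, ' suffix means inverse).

g f' g'

  after g: (3 5 6 4 7)
  after f': (1 3 7 4)
  after g': (1 7 6 5 3 4)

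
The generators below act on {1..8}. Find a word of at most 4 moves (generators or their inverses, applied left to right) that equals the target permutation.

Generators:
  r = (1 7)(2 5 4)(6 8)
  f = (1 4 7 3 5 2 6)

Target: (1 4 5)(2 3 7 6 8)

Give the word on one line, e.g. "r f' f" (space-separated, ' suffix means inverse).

  after r: (1 7)(2 5 4)(6 8)
  after f': (1 4 5)(2 3 7 6 8)

r f'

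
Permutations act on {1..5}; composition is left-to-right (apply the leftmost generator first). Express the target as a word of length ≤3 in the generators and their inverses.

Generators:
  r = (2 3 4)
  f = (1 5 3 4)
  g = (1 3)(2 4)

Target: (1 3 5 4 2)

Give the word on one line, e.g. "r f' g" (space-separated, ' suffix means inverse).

  after r: (2 3 4)
  after f: (1 5 3)(2 4)
  after f: (1 3 5 4 2)

r f f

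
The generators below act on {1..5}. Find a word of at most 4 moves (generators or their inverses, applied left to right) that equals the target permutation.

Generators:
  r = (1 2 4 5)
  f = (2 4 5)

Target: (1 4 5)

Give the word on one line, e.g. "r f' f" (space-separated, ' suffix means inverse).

  after f: (2 4 5)
  after f: (2 5 4)
  after r': (1 5 2 4)
  after r': (1 4 5)

f f r' r'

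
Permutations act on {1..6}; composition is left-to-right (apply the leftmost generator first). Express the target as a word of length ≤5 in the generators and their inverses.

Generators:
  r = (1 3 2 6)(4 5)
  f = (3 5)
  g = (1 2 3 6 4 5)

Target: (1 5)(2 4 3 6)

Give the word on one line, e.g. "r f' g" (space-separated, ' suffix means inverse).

g' r' g

  after g': (1 5 4 6 3 2)
  after r': (1 4 2 6)
  after g: (1 5)(2 4 3 6)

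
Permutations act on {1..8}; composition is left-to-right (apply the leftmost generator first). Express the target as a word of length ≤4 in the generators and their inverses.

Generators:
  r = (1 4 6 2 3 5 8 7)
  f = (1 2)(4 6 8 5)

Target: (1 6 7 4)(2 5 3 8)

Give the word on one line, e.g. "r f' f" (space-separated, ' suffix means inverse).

f' r' r' f

  after f': (1 2)(4 5 8 6)
  after r': (1 6)(2 7 8 4 3)
  after r': (1 4 2 8)(3 6 7 5)
  after f: (1 6 7 4)(2 5 3 8)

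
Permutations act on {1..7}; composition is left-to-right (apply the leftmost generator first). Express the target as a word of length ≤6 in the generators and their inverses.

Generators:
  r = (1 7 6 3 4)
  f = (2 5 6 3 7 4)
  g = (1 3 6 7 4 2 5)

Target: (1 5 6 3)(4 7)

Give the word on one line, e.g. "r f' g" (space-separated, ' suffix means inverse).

  after r': (1 4 3 6 7)
  after r': (1 3 7 4 6)
  after f: (1 7 2 5 6)(3 4)
  after r: (1 6 7 2 5 3)
  after f': (1 5 6 3)(4 7)

r' r' f r f'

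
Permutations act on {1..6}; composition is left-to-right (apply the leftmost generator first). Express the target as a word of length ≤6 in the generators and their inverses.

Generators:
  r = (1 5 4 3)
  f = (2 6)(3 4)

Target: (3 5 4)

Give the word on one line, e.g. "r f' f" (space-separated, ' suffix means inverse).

  after f: (2 6)(3 4)
  after r: (1 5 4)(2 6)
  after f: (1 5 3 4)
  after r': (3 5 4)

f r f r'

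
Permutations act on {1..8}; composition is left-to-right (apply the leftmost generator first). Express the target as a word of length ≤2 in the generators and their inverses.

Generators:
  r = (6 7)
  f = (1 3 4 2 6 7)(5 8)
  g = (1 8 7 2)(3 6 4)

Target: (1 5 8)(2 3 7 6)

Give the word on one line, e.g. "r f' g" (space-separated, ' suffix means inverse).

  after g: (1 8 7 2)(3 6 4)
  after f: (1 5 8)(2 3 7 6)

g f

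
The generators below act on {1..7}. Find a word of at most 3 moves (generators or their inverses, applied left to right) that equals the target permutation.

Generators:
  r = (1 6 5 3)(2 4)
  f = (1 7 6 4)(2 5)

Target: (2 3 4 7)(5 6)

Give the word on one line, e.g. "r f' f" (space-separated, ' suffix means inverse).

  after f: (1 7 6 4)(2 5)
  after r: (1 7 5 4 6 2 3)
  after f': (2 3 4 7)(5 6)

f r f'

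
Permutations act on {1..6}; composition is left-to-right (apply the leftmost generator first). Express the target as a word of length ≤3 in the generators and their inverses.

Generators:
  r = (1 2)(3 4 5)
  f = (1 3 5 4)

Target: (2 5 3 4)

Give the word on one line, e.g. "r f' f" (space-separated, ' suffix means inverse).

r' f' r

  after r': (1 2)(3 5 4)
  after f': (1 2 4)
  after r: (2 5 3 4)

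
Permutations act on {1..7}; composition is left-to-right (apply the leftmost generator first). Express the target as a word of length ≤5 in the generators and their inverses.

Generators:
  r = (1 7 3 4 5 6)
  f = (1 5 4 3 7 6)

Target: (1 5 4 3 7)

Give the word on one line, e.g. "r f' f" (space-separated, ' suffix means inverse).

r f' r f'

  after r: (1 7 3 4 5 6)
  after f': (1 3 5 7 4)
  after r: (1 4 7 5 3 6)
  after f': (1 5 4 3 7)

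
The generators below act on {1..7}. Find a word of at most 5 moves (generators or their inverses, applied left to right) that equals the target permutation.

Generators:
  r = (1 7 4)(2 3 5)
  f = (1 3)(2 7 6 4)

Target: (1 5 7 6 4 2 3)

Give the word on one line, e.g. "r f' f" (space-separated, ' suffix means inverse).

r' f r' f' f'

  after r': (1 4 7)(2 5 3)
  after f: (1 2 5)(3 7)(4 6)
  after r': (1 5 4 6 7 2 3)
  after f': (1 5 6 2)(4 7)
  after f': (1 5 7 6 4 2 3)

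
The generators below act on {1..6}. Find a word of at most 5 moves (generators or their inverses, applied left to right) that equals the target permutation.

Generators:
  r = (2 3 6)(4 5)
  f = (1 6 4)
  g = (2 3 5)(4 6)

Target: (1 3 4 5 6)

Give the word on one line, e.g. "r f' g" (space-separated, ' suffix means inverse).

f' r g'

  after f': (1 4 6)
  after r: (1 5 4 2 3 6)
  after g': (1 3 4 5 6)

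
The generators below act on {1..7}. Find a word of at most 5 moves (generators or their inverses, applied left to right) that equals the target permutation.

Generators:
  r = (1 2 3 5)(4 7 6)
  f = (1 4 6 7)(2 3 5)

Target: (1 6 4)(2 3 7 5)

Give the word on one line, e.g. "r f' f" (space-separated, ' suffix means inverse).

  after f: (1 4 6 7)(2 3 5)
  after r: (1 7 2 5 3)
  after f': (1 6 4)(2 3 7 5)

f r f'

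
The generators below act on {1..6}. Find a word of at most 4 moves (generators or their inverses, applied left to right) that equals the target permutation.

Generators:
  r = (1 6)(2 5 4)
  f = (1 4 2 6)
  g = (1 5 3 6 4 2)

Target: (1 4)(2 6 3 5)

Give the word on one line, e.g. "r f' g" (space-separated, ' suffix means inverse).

r' r' g' f'

  after r': (1 6)(2 4 5)
  after r': (2 5 4)
  after g': (1 2)(3 5 6)
  after f': (1 4)(2 6 3 5)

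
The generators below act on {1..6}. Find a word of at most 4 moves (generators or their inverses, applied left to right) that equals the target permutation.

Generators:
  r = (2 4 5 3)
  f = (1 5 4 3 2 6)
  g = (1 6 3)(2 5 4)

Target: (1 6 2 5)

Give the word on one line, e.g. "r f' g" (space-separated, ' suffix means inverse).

  after f': (1 6 2 3 4 5)
  after g: (1 3 2)(5 6)
  after r: (1 2)(3 4 5 6)
  after f: (1 6 2 5)

f' g r f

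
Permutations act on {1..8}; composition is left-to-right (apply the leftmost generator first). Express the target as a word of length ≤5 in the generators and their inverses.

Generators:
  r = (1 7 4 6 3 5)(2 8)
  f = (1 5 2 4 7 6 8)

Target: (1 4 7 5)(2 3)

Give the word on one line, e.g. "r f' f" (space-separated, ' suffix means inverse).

r' f' r f'

  after r': (1 5 3 6 4 7)(2 8)
  after f': (2 6)(3 7 8 5)
  after r: (1 7 2 3 4 6 8)
  after f': (1 4 7 5)(2 3)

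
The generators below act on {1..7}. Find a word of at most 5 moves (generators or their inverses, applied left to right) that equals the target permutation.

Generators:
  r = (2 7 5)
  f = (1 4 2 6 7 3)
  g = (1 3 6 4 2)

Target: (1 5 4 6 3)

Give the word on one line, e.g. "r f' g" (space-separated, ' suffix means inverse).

  after f: (1 4 2 6 7 3)
  after r: (1 4 7 3)(2 6 5)
  after g: (1 2 4 7 6 5)
  after r': (1 5)(2 4)(6 7)
  after f: (1 5 4 6 3)

f r g r' f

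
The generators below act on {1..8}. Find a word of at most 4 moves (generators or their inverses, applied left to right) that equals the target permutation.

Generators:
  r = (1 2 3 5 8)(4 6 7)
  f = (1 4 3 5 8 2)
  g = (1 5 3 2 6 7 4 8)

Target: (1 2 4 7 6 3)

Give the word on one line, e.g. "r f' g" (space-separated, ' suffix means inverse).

r' f

  after r': (1 8 5 3 2)(4 7 6)
  after f: (1 2 4 7 6 3)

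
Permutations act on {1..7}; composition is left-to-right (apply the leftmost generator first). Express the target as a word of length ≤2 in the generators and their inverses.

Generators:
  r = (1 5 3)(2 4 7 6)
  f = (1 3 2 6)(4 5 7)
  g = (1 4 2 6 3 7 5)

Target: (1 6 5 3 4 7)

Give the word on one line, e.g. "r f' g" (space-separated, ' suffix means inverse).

f g'

  after f: (1 3 2 6)(4 5 7)
  after g': (1 6 5 3 4 7)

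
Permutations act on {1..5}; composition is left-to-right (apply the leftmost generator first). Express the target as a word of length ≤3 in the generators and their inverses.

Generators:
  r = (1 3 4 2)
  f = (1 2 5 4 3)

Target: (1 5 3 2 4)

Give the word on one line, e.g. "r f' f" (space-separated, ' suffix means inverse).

f' f' f'

  after f': (1 3 4 5 2)
  after f': (1 4 2 3 5)
  after f': (1 5 3 2 4)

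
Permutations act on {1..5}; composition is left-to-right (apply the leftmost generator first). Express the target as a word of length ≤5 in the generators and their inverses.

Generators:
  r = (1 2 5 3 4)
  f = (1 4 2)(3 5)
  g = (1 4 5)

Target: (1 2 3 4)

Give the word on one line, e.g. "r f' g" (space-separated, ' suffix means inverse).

  after f': (1 2 4)(3 5)
  after r': (2 3)
  after f: (1 4 2 5 3)
  after f: (1 2 3 4)

f' r' f f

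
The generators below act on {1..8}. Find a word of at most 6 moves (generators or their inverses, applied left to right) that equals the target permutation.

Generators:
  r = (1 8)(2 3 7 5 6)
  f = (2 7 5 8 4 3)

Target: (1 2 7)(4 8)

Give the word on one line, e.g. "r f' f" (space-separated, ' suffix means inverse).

  after r: (1 8)(2 3 7 5 6)
  after f': (1 5 6 3 2 4 8)
  after r: (1 6 7 5 2 4)
  after f: (1 6 5 7 8 4)(2 3)
  after r: (1 2 7)(4 8)

r f' r f r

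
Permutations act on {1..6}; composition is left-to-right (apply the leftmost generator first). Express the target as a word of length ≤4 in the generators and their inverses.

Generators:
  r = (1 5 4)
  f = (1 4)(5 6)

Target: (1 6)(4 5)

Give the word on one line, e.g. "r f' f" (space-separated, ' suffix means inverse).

r f' r'

  after r: (1 5 4)
  after f': (1 6 5)
  after r': (1 6)(4 5)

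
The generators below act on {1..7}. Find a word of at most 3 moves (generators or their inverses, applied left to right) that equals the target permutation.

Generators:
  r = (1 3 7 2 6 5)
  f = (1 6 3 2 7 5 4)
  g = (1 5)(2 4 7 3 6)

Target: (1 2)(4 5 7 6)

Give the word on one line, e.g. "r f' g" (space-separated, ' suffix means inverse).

r' f g'

  after r': (1 5 6 2 7 3)
  after f: (1 4)(2 5 3 6 7)
  after g': (1 2)(4 5 7 6)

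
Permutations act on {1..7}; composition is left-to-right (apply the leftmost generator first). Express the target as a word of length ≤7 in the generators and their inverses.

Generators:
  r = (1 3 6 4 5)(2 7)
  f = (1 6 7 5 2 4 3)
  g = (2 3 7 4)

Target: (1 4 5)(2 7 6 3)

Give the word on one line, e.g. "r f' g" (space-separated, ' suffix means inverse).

  after g: (2 3 7 4)
  after f: (1 6 7 3 5 2)
  after g': (1 6 3 5 4 7 2)
  after r': (1 3 4 2 5 6)
  after f': (1 4 5)(2 7 6 3)

g f g' r' f'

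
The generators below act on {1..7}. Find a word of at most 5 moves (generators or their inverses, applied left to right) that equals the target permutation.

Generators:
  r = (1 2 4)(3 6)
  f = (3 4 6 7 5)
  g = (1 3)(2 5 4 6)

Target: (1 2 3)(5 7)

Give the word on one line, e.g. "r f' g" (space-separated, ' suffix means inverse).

  after g': (1 3)(2 6 4 5)
  after g': (2 4)(5 6)
  after f: (2 6 3 4)(5 7)
  after r: (1 2 3)(5 7)

g' g' f r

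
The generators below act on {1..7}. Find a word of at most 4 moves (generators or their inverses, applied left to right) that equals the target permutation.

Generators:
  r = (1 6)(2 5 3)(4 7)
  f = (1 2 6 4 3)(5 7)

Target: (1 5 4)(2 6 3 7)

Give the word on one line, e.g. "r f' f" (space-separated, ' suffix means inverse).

  after f': (1 3 4 6 2)(5 7)
  after r': (1 5 4)(2 6 3 7)

f' r'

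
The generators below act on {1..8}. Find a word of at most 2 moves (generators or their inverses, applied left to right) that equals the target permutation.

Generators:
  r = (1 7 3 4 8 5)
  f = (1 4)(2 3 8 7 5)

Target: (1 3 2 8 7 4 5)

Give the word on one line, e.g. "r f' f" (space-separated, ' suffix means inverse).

f' r'

  after f': (1 4)(2 5 7 8 3)
  after r': (1 3 2 8 7 4 5)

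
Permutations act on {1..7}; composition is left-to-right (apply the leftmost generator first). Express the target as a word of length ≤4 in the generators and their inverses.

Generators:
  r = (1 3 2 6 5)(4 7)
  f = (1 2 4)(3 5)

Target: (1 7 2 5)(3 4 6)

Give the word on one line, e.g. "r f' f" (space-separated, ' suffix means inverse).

f' r f'

  after f': (1 4 2)(3 5)
  after r: (1 7 4 6 5 2 3)
  after f': (1 7 2 5)(3 4 6)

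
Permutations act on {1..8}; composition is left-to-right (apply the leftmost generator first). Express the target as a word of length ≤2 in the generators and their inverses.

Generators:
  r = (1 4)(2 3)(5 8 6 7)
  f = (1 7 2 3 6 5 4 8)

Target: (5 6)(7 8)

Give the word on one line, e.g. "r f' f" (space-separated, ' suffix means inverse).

  after r': (1 4)(2 3)(5 7 6 8)
  after r': (5 6)(7 8)

r' r'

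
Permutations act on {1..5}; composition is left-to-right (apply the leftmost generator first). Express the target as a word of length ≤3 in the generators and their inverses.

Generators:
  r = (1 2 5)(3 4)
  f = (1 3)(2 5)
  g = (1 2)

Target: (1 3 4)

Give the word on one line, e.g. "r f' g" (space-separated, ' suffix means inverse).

g' r' f'

  after g': (1 2)
  after r': (2 5)(3 4)
  after f': (1 3 4)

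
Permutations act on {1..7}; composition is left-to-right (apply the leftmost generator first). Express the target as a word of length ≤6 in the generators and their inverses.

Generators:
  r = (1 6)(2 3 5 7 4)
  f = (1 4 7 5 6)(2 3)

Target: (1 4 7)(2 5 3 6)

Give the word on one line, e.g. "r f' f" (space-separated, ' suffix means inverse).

  after f': (1 6 5 7 4)(2 3)
  after r': (3 4 6)
  after r': (1 6 2 4)(3 7 5)
  after f: (2 7 6 3 5)
  after f: (1 4 7)(2 5 3 6)

f' r' r' f f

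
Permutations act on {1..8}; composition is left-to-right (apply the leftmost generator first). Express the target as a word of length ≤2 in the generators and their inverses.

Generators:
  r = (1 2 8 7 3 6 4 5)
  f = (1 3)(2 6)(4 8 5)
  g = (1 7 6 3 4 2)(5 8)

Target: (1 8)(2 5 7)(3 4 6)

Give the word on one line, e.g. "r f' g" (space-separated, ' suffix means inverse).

  after g': (1 2 4 3 6 7)(5 8)
  after r: (1 8)(2 5 7)(3 4 6)

g' r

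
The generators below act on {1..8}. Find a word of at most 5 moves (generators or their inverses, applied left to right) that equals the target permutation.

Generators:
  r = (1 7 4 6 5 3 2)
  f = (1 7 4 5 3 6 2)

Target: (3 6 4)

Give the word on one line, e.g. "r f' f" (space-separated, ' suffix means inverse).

  after f: (1 7 4 5 3 6 2)
  after r': (3 4 6)
  after f: (1 7 4 2)(3 5)
  after r': (3 6 4)

f r' f r'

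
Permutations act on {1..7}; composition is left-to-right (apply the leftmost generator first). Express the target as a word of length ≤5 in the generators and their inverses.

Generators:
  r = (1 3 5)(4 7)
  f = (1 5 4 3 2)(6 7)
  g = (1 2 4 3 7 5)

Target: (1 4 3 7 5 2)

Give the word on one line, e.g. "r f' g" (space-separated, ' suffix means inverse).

g f r' r' f'

  after g: (1 2 4 3 7 5)
  after f: (2 3 6 7 4)
  after r': (1 5 3 6 4 2)
  after r': (1 3 6 7 4 2 5)
  after f': (1 4 3 7 5 2)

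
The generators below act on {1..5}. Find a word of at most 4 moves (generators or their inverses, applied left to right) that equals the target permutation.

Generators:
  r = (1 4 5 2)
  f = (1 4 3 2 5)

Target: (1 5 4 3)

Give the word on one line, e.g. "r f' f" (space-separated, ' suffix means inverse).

f r

  after f: (1 4 3 2 5)
  after r: (1 5 4 3)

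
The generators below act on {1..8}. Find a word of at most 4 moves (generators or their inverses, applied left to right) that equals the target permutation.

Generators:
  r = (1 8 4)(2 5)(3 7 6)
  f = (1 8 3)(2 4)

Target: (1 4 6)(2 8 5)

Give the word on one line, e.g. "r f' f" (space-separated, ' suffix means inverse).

  after r': (1 4 8)(2 5)(3 6 7)
  after r': (1 8 4)(3 7 6)
  after f': (2 4 3 7 6 8)
  after r': (1 4 6)(2 8 5)

r' r' f' r'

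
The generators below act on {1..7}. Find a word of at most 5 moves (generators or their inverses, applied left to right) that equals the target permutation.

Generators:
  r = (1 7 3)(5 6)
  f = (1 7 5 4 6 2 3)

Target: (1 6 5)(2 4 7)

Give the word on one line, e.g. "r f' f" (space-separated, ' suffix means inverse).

r r f' f'

  after r: (1 7 3)(5 6)
  after r: (1 3 7)
  after f': (1 2 6 4 5 7 3)
  after f': (1 6 5)(2 4 7)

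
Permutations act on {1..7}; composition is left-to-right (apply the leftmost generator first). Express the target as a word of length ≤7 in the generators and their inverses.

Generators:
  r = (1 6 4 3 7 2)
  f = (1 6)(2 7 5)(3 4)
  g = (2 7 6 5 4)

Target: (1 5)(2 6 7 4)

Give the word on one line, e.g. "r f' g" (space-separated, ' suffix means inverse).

  after r: (1 6 4 3 7 2)
  after f: (2 6 3 5)
  after r': (1 2)(3 5 7)(4 6)
  after g: (1 7 3 4 5 6 2)
  after f: (1 5)(2 6 7 4)

r f r' g f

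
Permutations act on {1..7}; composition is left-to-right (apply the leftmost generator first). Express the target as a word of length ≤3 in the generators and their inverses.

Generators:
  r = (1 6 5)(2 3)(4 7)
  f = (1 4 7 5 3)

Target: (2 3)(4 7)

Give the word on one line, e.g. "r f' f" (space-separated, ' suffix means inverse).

  after r': (1 5 6)(2 3)(4 7)
  after r': (1 6 5)
  after r': (2 3)(4 7)

r' r' r'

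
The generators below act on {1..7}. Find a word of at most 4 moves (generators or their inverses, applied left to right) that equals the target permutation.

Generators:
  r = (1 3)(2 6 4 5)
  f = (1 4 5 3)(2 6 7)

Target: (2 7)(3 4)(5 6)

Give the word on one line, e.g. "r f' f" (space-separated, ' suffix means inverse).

r f

  after r: (1 3)(2 6 4 5)
  after f: (2 7)(3 4)(5 6)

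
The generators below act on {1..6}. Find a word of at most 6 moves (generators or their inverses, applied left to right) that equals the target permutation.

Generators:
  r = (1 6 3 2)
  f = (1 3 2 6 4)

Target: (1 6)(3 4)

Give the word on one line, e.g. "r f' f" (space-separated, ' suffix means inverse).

  after f': (1 4 6 2 3)
  after r': (1 4)(2 6 3)
  after f: (2 4 3 6)
  after f: (1 3 4 2)
  after r': (1 6)(3 4)

f' r' f f r'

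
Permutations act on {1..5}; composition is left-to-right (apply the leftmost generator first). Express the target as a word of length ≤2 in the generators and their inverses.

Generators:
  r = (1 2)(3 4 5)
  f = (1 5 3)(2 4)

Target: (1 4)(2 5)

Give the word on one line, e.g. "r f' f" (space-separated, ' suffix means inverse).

  after r': (1 2)(3 5 4)
  after f: (1 4)(2 5)

r' f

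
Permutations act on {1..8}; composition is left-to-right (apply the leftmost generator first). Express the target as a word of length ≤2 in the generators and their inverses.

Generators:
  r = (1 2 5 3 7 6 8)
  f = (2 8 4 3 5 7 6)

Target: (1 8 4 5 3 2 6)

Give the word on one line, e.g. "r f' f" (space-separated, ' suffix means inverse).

  after f: (2 8 4 3 5 7 6)
  after r': (1 8 4 5 3 2 6)

f r'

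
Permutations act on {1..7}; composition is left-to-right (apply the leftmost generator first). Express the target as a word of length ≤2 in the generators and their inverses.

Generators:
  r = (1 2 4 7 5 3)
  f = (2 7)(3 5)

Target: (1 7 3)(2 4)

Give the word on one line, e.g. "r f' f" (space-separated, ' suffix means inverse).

r f

  after r: (1 2 4 7 5 3)
  after f: (1 7 3)(2 4)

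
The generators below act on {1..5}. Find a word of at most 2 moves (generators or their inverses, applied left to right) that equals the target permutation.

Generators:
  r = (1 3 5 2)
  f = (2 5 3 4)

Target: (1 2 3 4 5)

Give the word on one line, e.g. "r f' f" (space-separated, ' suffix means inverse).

f r'

  after f: (2 5 3 4)
  after r': (1 2 3 4 5)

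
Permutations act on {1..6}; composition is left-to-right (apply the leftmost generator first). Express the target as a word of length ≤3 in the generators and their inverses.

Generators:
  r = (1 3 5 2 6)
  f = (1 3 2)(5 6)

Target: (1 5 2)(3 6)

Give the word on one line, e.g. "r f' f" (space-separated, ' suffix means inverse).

  after f': (1 2 3)(5 6)
  after r': (1 5 2)(3 6)

f' r'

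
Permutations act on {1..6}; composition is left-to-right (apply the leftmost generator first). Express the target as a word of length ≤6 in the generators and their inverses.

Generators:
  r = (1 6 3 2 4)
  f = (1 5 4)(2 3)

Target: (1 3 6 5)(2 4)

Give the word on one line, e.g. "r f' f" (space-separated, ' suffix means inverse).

  after f: (1 5 4)(2 3)
  after r': (1 5 2 6)
  after f: (1 4)(2 6 5 3)
  after r': (1 2)(5 6)
  after r': (1 3 6 5)(2 4)

f r' f r' r'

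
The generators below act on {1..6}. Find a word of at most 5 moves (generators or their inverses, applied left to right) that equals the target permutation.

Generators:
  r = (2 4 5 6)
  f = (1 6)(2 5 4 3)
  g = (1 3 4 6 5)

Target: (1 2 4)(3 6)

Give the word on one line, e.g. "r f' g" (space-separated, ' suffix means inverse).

  after g': (1 5 6 4 3)
  after g': (1 6 3 5 4)
  after r: (1 2 4)(3 6)

g' g' r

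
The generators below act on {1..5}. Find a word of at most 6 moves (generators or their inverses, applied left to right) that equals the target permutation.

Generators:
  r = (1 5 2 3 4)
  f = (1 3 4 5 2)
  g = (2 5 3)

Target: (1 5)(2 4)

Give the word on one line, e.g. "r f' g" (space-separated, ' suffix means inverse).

f' g' f r' g'

  after f': (1 2 5 4 3)
  after g': (1 3)(4 5)
  after f: (1 4 2)
  after r': (1 3 2 4 5)
  after g': (1 5)(2 4)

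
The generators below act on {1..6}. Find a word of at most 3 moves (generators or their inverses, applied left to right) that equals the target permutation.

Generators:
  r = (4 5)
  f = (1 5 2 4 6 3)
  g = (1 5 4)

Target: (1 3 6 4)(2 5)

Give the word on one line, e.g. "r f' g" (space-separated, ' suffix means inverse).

  after r': (4 5)
  after f': (1 3 6 4)(2 5)

r' f'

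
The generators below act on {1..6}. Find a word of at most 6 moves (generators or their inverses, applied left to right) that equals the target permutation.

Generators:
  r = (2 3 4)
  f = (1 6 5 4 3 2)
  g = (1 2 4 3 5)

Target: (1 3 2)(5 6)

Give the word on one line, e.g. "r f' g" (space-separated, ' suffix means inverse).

g r f r

  after g: (1 2 4 3 5)
  after r: (1 3 5)
  after f: (1 2)(3 4)(5 6)
  after r: (1 3 2)(5 6)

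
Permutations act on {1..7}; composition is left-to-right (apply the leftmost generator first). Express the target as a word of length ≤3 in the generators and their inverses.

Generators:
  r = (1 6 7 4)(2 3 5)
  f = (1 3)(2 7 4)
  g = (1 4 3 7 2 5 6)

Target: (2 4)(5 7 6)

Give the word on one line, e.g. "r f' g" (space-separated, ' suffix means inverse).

  after r: (1 6 7 4)(2 3 5)
  after f': (1 6 2)(3 5 4)
  after r': (2 4)(5 7 6)

r f' r'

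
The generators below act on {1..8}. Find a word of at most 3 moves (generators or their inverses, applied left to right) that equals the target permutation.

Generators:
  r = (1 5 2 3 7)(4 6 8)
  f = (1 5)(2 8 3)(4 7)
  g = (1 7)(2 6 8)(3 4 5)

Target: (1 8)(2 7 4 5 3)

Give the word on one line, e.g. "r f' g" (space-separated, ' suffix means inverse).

g r' f'

  after g: (1 7)(2 6 8)(3 4 5)
  after r': (1 3 8 5 2 4)
  after f': (1 8)(2 7 4 5 3)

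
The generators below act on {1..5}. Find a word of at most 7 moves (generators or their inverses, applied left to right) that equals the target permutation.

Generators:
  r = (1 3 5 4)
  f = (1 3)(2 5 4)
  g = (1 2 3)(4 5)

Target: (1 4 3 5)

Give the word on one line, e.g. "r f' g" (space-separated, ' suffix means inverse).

r' r' g g g

  after r': (1 4 5 3)
  after r': (1 5)(3 4)
  after g: (1 4)(2 3 5)
  after g: (1 5 3 4 2)
  after g: (1 4 3 5)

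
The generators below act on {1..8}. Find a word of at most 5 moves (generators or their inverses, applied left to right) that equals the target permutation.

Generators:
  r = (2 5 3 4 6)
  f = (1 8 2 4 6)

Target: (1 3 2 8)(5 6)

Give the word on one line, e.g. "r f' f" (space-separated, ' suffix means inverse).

f' r' r'

  after f': (1 6 4 2 8)
  after r': (1 4 6 3 5 2 8)
  after r': (1 3 2 8)(5 6)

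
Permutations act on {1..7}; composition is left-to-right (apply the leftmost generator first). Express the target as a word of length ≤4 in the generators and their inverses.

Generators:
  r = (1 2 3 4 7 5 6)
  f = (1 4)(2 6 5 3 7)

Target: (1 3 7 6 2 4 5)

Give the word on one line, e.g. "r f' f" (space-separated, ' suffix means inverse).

r r

  after r: (1 2 3 4 7 5 6)
  after r: (1 3 7 6 2 4 5)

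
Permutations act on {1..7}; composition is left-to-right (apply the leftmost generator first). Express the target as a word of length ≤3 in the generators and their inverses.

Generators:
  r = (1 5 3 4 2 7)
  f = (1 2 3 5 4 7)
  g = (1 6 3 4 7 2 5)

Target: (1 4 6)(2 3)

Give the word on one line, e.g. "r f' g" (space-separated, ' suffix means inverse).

r' g'

  after r': (1 7 2 4 3 5)
  after g': (1 4 6)(2 3)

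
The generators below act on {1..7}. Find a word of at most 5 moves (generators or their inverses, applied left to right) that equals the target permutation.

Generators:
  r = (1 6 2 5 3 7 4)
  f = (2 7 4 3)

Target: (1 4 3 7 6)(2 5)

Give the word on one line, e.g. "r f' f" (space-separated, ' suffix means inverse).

f f f r'

  after f: (2 7 4 3)
  after f: (2 4)(3 7)
  after f: (2 3 4 7)
  after r': (1 4 3 7 6)(2 5)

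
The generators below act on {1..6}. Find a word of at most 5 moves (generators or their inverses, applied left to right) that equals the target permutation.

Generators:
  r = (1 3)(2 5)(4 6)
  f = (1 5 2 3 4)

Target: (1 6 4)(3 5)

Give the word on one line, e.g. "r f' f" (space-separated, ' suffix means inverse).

  after f': (1 4 3 2 5)
  after r': (1 6 4)(3 5)
  after r': (1 4 3 2 5)
  after r': (1 6 4)(3 5)

f' r' r' r'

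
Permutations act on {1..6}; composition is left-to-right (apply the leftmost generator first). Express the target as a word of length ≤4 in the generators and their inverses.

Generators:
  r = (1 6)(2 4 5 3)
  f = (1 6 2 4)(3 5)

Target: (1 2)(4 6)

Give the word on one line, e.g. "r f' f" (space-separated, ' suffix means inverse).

f f

  after f: (1 6 2 4)(3 5)
  after f: (1 2)(4 6)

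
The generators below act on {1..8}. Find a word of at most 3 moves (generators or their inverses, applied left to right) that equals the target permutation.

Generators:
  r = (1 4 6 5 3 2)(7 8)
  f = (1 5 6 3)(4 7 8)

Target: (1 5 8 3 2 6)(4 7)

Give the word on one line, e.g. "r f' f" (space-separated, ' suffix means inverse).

  after f: (1 5 6 3)(4 7 8)
  after r': (1 6 5 4 8)(2 3)
  after f': (1 5 8 3 2 6)(4 7)

f r' f'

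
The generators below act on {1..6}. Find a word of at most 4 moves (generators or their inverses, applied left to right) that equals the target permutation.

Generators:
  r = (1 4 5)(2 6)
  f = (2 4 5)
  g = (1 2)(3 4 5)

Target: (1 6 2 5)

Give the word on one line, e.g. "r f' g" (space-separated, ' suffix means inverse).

  after r: (1 4 5)(2 6)
  after r: (1 5 4)
  after f: (1 2 4)
  after r: (1 6 2 5)

r r f r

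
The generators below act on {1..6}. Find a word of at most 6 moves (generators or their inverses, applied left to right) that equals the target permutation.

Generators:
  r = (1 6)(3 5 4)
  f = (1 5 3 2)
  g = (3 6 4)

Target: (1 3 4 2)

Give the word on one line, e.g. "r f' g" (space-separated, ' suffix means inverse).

  after r: (1 6)(3 5 4)
  after g': (1 3 5 6)
  after r: (1 5)(3 4)
  after f: (1 3 4 2)

r g' r f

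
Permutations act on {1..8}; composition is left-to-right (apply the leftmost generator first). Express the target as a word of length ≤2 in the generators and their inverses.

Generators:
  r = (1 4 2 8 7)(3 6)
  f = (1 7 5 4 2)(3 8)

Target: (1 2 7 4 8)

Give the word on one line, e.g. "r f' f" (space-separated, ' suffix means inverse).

r r

  after r: (1 4 2 8 7)(3 6)
  after r: (1 2 7 4 8)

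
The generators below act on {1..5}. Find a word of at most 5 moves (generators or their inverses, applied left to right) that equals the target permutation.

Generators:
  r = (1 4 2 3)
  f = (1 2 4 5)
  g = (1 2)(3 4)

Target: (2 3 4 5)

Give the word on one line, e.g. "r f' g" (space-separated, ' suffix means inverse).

f' r g f

  after f': (1 5 4 2)
  after r: (1 5 2 4 3)
  after g: (1 5)(2 3)
  after f: (2 3 4 5)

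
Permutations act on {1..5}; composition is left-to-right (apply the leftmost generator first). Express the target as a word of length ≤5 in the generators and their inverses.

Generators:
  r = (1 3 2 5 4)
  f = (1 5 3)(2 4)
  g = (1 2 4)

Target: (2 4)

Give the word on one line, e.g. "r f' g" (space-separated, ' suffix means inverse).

f r' g' r' g

  after f: (1 5 3)(2 4)
  after r': (1 2 5)(3 4)
  after g': (2 5 4 3)
  after r': (1 4)
  after g: (2 4)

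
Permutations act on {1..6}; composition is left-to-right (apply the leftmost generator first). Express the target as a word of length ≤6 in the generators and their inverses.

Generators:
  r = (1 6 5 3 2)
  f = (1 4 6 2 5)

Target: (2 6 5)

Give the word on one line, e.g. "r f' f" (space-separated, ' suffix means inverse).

  after r': (1 2 3 5 6)
  after f: (1 5 2 3)(4 6)
  after r': (1 6 4)(2 5 3)
  after f: (1 2)(3 5)
  after r: (2 6 5)

r' f r' f r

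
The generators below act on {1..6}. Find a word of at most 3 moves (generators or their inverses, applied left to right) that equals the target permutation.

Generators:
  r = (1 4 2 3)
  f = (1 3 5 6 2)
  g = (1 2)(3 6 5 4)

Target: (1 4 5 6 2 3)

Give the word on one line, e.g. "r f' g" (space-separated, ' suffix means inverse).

g' r'

  after g': (1 2)(3 4 5 6)
  after r': (1 4 5 6 2 3)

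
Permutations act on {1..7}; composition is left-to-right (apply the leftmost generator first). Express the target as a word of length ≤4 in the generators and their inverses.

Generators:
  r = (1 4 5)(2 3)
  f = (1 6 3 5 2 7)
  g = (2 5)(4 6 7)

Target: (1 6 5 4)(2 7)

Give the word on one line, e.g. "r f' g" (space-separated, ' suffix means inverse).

  after f: (1 6 3 5 2 7)
  after f: (1 3 2)(5 7 6)
  after g: (1 3 5 4 6 2)
  after f': (1 6 5 4)(2 7)

f f g f'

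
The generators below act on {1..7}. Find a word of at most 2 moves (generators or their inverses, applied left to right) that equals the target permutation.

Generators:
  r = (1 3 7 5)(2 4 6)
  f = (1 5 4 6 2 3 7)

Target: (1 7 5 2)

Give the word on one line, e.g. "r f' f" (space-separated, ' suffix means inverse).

  after f: (1 5 4 6 2 3 7)
  after r': (1 7 5 2)

f r'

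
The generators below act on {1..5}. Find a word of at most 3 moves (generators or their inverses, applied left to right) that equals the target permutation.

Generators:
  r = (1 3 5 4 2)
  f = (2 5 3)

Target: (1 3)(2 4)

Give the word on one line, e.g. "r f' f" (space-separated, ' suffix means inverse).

f' f' r

  after f': (2 3 5)
  after f': (2 5 3)
  after r: (1 3)(2 4)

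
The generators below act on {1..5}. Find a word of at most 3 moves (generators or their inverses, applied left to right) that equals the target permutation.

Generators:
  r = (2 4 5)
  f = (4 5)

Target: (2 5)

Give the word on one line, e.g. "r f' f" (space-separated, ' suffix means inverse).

  after r: (2 4 5)
  after f: (2 5)

r f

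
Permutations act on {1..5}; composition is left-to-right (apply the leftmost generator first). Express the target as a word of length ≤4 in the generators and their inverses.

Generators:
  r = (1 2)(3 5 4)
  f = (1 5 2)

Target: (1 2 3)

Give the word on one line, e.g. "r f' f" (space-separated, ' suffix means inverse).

  after r: (1 2)(3 5 4)
  after f: (2 5 4 3)
  after r': (1 2 3)

r f r'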